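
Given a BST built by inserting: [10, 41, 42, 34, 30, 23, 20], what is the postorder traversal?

Tree insertion order: [10, 41, 42, 34, 30, 23, 20]
Tree (level-order array): [10, None, 41, 34, 42, 30, None, None, None, 23, None, 20]
Postorder traversal: [20, 23, 30, 34, 42, 41, 10]


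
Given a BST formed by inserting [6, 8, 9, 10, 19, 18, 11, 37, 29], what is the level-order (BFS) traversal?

Tree insertion order: [6, 8, 9, 10, 19, 18, 11, 37, 29]
Tree (level-order array): [6, None, 8, None, 9, None, 10, None, 19, 18, 37, 11, None, 29]
BFS from the root, enqueuing left then right child of each popped node:
  queue [6] -> pop 6, enqueue [8], visited so far: [6]
  queue [8] -> pop 8, enqueue [9], visited so far: [6, 8]
  queue [9] -> pop 9, enqueue [10], visited so far: [6, 8, 9]
  queue [10] -> pop 10, enqueue [19], visited so far: [6, 8, 9, 10]
  queue [19] -> pop 19, enqueue [18, 37], visited so far: [6, 8, 9, 10, 19]
  queue [18, 37] -> pop 18, enqueue [11], visited so far: [6, 8, 9, 10, 19, 18]
  queue [37, 11] -> pop 37, enqueue [29], visited so far: [6, 8, 9, 10, 19, 18, 37]
  queue [11, 29] -> pop 11, enqueue [none], visited so far: [6, 8, 9, 10, 19, 18, 37, 11]
  queue [29] -> pop 29, enqueue [none], visited so far: [6, 8, 9, 10, 19, 18, 37, 11, 29]
Result: [6, 8, 9, 10, 19, 18, 37, 11, 29]


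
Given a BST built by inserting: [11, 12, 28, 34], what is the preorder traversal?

Tree insertion order: [11, 12, 28, 34]
Tree (level-order array): [11, None, 12, None, 28, None, 34]
Preorder traversal: [11, 12, 28, 34]


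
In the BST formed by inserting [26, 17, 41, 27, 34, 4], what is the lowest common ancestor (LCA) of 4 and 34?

Tree insertion order: [26, 17, 41, 27, 34, 4]
Tree (level-order array): [26, 17, 41, 4, None, 27, None, None, None, None, 34]
In a BST, the LCA of p=4, q=34 is the first node v on the
root-to-leaf path with p <= v <= q (go left if both < v, right if both > v).
Walk from root:
  at 26: 4 <= 26 <= 34, this is the LCA
LCA = 26


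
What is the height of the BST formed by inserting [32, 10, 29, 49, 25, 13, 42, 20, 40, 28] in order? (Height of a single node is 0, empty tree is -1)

Insertion order: [32, 10, 29, 49, 25, 13, 42, 20, 40, 28]
Tree (level-order array): [32, 10, 49, None, 29, 42, None, 25, None, 40, None, 13, 28, None, None, None, 20]
Compute height bottom-up (empty subtree = -1):
  height(20) = 1 + max(-1, -1) = 0
  height(13) = 1 + max(-1, 0) = 1
  height(28) = 1 + max(-1, -1) = 0
  height(25) = 1 + max(1, 0) = 2
  height(29) = 1 + max(2, -1) = 3
  height(10) = 1 + max(-1, 3) = 4
  height(40) = 1 + max(-1, -1) = 0
  height(42) = 1 + max(0, -1) = 1
  height(49) = 1 + max(1, -1) = 2
  height(32) = 1 + max(4, 2) = 5
Height = 5


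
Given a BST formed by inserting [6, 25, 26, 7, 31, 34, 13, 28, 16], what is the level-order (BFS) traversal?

Tree insertion order: [6, 25, 26, 7, 31, 34, 13, 28, 16]
Tree (level-order array): [6, None, 25, 7, 26, None, 13, None, 31, None, 16, 28, 34]
BFS from the root, enqueuing left then right child of each popped node:
  queue [6] -> pop 6, enqueue [25], visited so far: [6]
  queue [25] -> pop 25, enqueue [7, 26], visited so far: [6, 25]
  queue [7, 26] -> pop 7, enqueue [13], visited so far: [6, 25, 7]
  queue [26, 13] -> pop 26, enqueue [31], visited so far: [6, 25, 7, 26]
  queue [13, 31] -> pop 13, enqueue [16], visited so far: [6, 25, 7, 26, 13]
  queue [31, 16] -> pop 31, enqueue [28, 34], visited so far: [6, 25, 7, 26, 13, 31]
  queue [16, 28, 34] -> pop 16, enqueue [none], visited so far: [6, 25, 7, 26, 13, 31, 16]
  queue [28, 34] -> pop 28, enqueue [none], visited so far: [6, 25, 7, 26, 13, 31, 16, 28]
  queue [34] -> pop 34, enqueue [none], visited so far: [6, 25, 7, 26, 13, 31, 16, 28, 34]
Result: [6, 25, 7, 26, 13, 31, 16, 28, 34]


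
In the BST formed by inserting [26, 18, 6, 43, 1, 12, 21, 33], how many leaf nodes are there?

Tree built from: [26, 18, 6, 43, 1, 12, 21, 33]
Tree (level-order array): [26, 18, 43, 6, 21, 33, None, 1, 12]
Rule: A leaf has 0 children.
Per-node child counts:
  node 26: 2 child(ren)
  node 18: 2 child(ren)
  node 6: 2 child(ren)
  node 1: 0 child(ren)
  node 12: 0 child(ren)
  node 21: 0 child(ren)
  node 43: 1 child(ren)
  node 33: 0 child(ren)
Matching nodes: [1, 12, 21, 33]
Count of leaf nodes: 4


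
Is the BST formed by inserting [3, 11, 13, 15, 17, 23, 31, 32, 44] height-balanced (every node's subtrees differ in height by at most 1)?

Tree (level-order array): [3, None, 11, None, 13, None, 15, None, 17, None, 23, None, 31, None, 32, None, 44]
Definition: a tree is height-balanced if, at every node, |h(left) - h(right)| <= 1 (empty subtree has height -1).
Bottom-up per-node check:
  node 44: h_left=-1, h_right=-1, diff=0 [OK], height=0
  node 32: h_left=-1, h_right=0, diff=1 [OK], height=1
  node 31: h_left=-1, h_right=1, diff=2 [FAIL (|-1-1|=2 > 1)], height=2
  node 23: h_left=-1, h_right=2, diff=3 [FAIL (|-1-2|=3 > 1)], height=3
  node 17: h_left=-1, h_right=3, diff=4 [FAIL (|-1-3|=4 > 1)], height=4
  node 15: h_left=-1, h_right=4, diff=5 [FAIL (|-1-4|=5 > 1)], height=5
  node 13: h_left=-1, h_right=5, diff=6 [FAIL (|-1-5|=6 > 1)], height=6
  node 11: h_left=-1, h_right=6, diff=7 [FAIL (|-1-6|=7 > 1)], height=7
  node 3: h_left=-1, h_right=7, diff=8 [FAIL (|-1-7|=8 > 1)], height=8
Node 31 violates the condition: |-1 - 1| = 2 > 1.
Result: Not balanced


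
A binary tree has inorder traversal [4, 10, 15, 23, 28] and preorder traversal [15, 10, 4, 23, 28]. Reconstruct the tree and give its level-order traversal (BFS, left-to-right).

Inorder:  [4, 10, 15, 23, 28]
Preorder: [15, 10, 4, 23, 28]
Algorithm: preorder visits root first, so consume preorder in order;
for each root, split the current inorder slice at that value into
left-subtree inorder and right-subtree inorder, then recurse.
Recursive splits:
  root=15; inorder splits into left=[4, 10], right=[23, 28]
  root=10; inorder splits into left=[4], right=[]
  root=4; inorder splits into left=[], right=[]
  root=23; inorder splits into left=[], right=[28]
  root=28; inorder splits into left=[], right=[]
Reconstructed level-order: [15, 10, 23, 4, 28]


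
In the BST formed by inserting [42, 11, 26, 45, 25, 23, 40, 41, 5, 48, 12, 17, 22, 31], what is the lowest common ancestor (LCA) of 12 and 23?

Tree insertion order: [42, 11, 26, 45, 25, 23, 40, 41, 5, 48, 12, 17, 22, 31]
Tree (level-order array): [42, 11, 45, 5, 26, None, 48, None, None, 25, 40, None, None, 23, None, 31, 41, 12, None, None, None, None, None, None, 17, None, 22]
In a BST, the LCA of p=12, q=23 is the first node v on the
root-to-leaf path with p <= v <= q (go left if both < v, right if both > v).
Walk from root:
  at 42: both 12 and 23 < 42, go left
  at 11: both 12 and 23 > 11, go right
  at 26: both 12 and 23 < 26, go left
  at 25: both 12 and 23 < 25, go left
  at 23: 12 <= 23 <= 23, this is the LCA
LCA = 23


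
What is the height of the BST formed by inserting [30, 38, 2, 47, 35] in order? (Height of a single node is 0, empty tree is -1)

Insertion order: [30, 38, 2, 47, 35]
Tree (level-order array): [30, 2, 38, None, None, 35, 47]
Compute height bottom-up (empty subtree = -1):
  height(2) = 1 + max(-1, -1) = 0
  height(35) = 1 + max(-1, -1) = 0
  height(47) = 1 + max(-1, -1) = 0
  height(38) = 1 + max(0, 0) = 1
  height(30) = 1 + max(0, 1) = 2
Height = 2


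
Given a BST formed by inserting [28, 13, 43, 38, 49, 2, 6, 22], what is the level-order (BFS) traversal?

Tree insertion order: [28, 13, 43, 38, 49, 2, 6, 22]
Tree (level-order array): [28, 13, 43, 2, 22, 38, 49, None, 6]
BFS from the root, enqueuing left then right child of each popped node:
  queue [28] -> pop 28, enqueue [13, 43], visited so far: [28]
  queue [13, 43] -> pop 13, enqueue [2, 22], visited so far: [28, 13]
  queue [43, 2, 22] -> pop 43, enqueue [38, 49], visited so far: [28, 13, 43]
  queue [2, 22, 38, 49] -> pop 2, enqueue [6], visited so far: [28, 13, 43, 2]
  queue [22, 38, 49, 6] -> pop 22, enqueue [none], visited so far: [28, 13, 43, 2, 22]
  queue [38, 49, 6] -> pop 38, enqueue [none], visited so far: [28, 13, 43, 2, 22, 38]
  queue [49, 6] -> pop 49, enqueue [none], visited so far: [28, 13, 43, 2, 22, 38, 49]
  queue [6] -> pop 6, enqueue [none], visited so far: [28, 13, 43, 2, 22, 38, 49, 6]
Result: [28, 13, 43, 2, 22, 38, 49, 6]


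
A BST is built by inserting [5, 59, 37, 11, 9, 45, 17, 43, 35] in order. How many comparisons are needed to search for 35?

Search path for 35: 5 -> 59 -> 37 -> 11 -> 17 -> 35
Found: True
Comparisons: 6


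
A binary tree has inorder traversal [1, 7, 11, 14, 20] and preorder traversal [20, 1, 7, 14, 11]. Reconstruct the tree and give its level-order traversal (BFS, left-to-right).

Inorder:  [1, 7, 11, 14, 20]
Preorder: [20, 1, 7, 14, 11]
Algorithm: preorder visits root first, so consume preorder in order;
for each root, split the current inorder slice at that value into
left-subtree inorder and right-subtree inorder, then recurse.
Recursive splits:
  root=20; inorder splits into left=[1, 7, 11, 14], right=[]
  root=1; inorder splits into left=[], right=[7, 11, 14]
  root=7; inorder splits into left=[], right=[11, 14]
  root=14; inorder splits into left=[11], right=[]
  root=11; inorder splits into left=[], right=[]
Reconstructed level-order: [20, 1, 7, 14, 11]


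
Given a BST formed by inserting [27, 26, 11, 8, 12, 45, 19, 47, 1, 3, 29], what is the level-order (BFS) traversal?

Tree insertion order: [27, 26, 11, 8, 12, 45, 19, 47, 1, 3, 29]
Tree (level-order array): [27, 26, 45, 11, None, 29, 47, 8, 12, None, None, None, None, 1, None, None, 19, None, 3]
BFS from the root, enqueuing left then right child of each popped node:
  queue [27] -> pop 27, enqueue [26, 45], visited so far: [27]
  queue [26, 45] -> pop 26, enqueue [11], visited so far: [27, 26]
  queue [45, 11] -> pop 45, enqueue [29, 47], visited so far: [27, 26, 45]
  queue [11, 29, 47] -> pop 11, enqueue [8, 12], visited so far: [27, 26, 45, 11]
  queue [29, 47, 8, 12] -> pop 29, enqueue [none], visited so far: [27, 26, 45, 11, 29]
  queue [47, 8, 12] -> pop 47, enqueue [none], visited so far: [27, 26, 45, 11, 29, 47]
  queue [8, 12] -> pop 8, enqueue [1], visited so far: [27, 26, 45, 11, 29, 47, 8]
  queue [12, 1] -> pop 12, enqueue [19], visited so far: [27, 26, 45, 11, 29, 47, 8, 12]
  queue [1, 19] -> pop 1, enqueue [3], visited so far: [27, 26, 45, 11, 29, 47, 8, 12, 1]
  queue [19, 3] -> pop 19, enqueue [none], visited so far: [27, 26, 45, 11, 29, 47, 8, 12, 1, 19]
  queue [3] -> pop 3, enqueue [none], visited so far: [27, 26, 45, 11, 29, 47, 8, 12, 1, 19, 3]
Result: [27, 26, 45, 11, 29, 47, 8, 12, 1, 19, 3]


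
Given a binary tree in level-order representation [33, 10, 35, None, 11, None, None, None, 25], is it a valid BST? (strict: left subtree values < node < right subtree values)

Level-order array: [33, 10, 35, None, 11, None, None, None, 25]
Validate using subtree bounds (lo, hi): at each node, require lo < value < hi,
then recurse left with hi=value and right with lo=value.
Preorder trace (stopping at first violation):
  at node 33 with bounds (-inf, +inf): OK
  at node 10 with bounds (-inf, 33): OK
  at node 11 with bounds (10, 33): OK
  at node 25 with bounds (11, 33): OK
  at node 35 with bounds (33, +inf): OK
No violation found at any node.
Result: Valid BST


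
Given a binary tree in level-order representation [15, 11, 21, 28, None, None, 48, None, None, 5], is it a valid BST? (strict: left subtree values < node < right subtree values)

Level-order array: [15, 11, 21, 28, None, None, 48, None, None, 5]
Validate using subtree bounds (lo, hi): at each node, require lo < value < hi,
then recurse left with hi=value and right with lo=value.
Preorder trace (stopping at first violation):
  at node 15 with bounds (-inf, +inf): OK
  at node 11 with bounds (-inf, 15): OK
  at node 28 with bounds (-inf, 11): VIOLATION
Node 28 violates its bound: not (-inf < 28 < 11).
Result: Not a valid BST


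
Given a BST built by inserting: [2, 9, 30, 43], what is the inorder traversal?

Tree insertion order: [2, 9, 30, 43]
Tree (level-order array): [2, None, 9, None, 30, None, 43]
Inorder traversal: [2, 9, 30, 43]


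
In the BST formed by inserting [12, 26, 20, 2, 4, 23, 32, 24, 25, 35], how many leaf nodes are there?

Tree built from: [12, 26, 20, 2, 4, 23, 32, 24, 25, 35]
Tree (level-order array): [12, 2, 26, None, 4, 20, 32, None, None, None, 23, None, 35, None, 24, None, None, None, 25]
Rule: A leaf has 0 children.
Per-node child counts:
  node 12: 2 child(ren)
  node 2: 1 child(ren)
  node 4: 0 child(ren)
  node 26: 2 child(ren)
  node 20: 1 child(ren)
  node 23: 1 child(ren)
  node 24: 1 child(ren)
  node 25: 0 child(ren)
  node 32: 1 child(ren)
  node 35: 0 child(ren)
Matching nodes: [4, 25, 35]
Count of leaf nodes: 3


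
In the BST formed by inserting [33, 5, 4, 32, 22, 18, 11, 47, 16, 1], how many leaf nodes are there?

Tree built from: [33, 5, 4, 32, 22, 18, 11, 47, 16, 1]
Tree (level-order array): [33, 5, 47, 4, 32, None, None, 1, None, 22, None, None, None, 18, None, 11, None, None, 16]
Rule: A leaf has 0 children.
Per-node child counts:
  node 33: 2 child(ren)
  node 5: 2 child(ren)
  node 4: 1 child(ren)
  node 1: 0 child(ren)
  node 32: 1 child(ren)
  node 22: 1 child(ren)
  node 18: 1 child(ren)
  node 11: 1 child(ren)
  node 16: 0 child(ren)
  node 47: 0 child(ren)
Matching nodes: [1, 16, 47]
Count of leaf nodes: 3


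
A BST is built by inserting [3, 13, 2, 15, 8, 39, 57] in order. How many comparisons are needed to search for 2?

Search path for 2: 3 -> 2
Found: True
Comparisons: 2


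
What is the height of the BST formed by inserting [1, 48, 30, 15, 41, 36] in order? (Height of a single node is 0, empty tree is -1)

Insertion order: [1, 48, 30, 15, 41, 36]
Tree (level-order array): [1, None, 48, 30, None, 15, 41, None, None, 36]
Compute height bottom-up (empty subtree = -1):
  height(15) = 1 + max(-1, -1) = 0
  height(36) = 1 + max(-1, -1) = 0
  height(41) = 1 + max(0, -1) = 1
  height(30) = 1 + max(0, 1) = 2
  height(48) = 1 + max(2, -1) = 3
  height(1) = 1 + max(-1, 3) = 4
Height = 4


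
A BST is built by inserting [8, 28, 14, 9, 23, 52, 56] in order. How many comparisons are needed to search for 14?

Search path for 14: 8 -> 28 -> 14
Found: True
Comparisons: 3


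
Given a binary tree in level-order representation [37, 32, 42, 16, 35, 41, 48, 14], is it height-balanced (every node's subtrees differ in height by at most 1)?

Tree (level-order array): [37, 32, 42, 16, 35, 41, 48, 14]
Definition: a tree is height-balanced if, at every node, |h(left) - h(right)| <= 1 (empty subtree has height -1).
Bottom-up per-node check:
  node 14: h_left=-1, h_right=-1, diff=0 [OK], height=0
  node 16: h_left=0, h_right=-1, diff=1 [OK], height=1
  node 35: h_left=-1, h_right=-1, diff=0 [OK], height=0
  node 32: h_left=1, h_right=0, diff=1 [OK], height=2
  node 41: h_left=-1, h_right=-1, diff=0 [OK], height=0
  node 48: h_left=-1, h_right=-1, diff=0 [OK], height=0
  node 42: h_left=0, h_right=0, diff=0 [OK], height=1
  node 37: h_left=2, h_right=1, diff=1 [OK], height=3
All nodes satisfy the balance condition.
Result: Balanced


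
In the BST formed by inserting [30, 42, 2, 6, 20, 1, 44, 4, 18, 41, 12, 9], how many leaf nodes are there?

Tree built from: [30, 42, 2, 6, 20, 1, 44, 4, 18, 41, 12, 9]
Tree (level-order array): [30, 2, 42, 1, 6, 41, 44, None, None, 4, 20, None, None, None, None, None, None, 18, None, 12, None, 9]
Rule: A leaf has 0 children.
Per-node child counts:
  node 30: 2 child(ren)
  node 2: 2 child(ren)
  node 1: 0 child(ren)
  node 6: 2 child(ren)
  node 4: 0 child(ren)
  node 20: 1 child(ren)
  node 18: 1 child(ren)
  node 12: 1 child(ren)
  node 9: 0 child(ren)
  node 42: 2 child(ren)
  node 41: 0 child(ren)
  node 44: 0 child(ren)
Matching nodes: [1, 4, 9, 41, 44]
Count of leaf nodes: 5


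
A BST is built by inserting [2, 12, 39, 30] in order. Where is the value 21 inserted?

Starting tree (level order): [2, None, 12, None, 39, 30]
Insertion path: 2 -> 12 -> 39 -> 30
Result: insert 21 as left child of 30
Final tree (level order): [2, None, 12, None, 39, 30, None, 21]


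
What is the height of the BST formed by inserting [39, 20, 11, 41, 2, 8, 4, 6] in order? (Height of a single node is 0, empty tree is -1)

Insertion order: [39, 20, 11, 41, 2, 8, 4, 6]
Tree (level-order array): [39, 20, 41, 11, None, None, None, 2, None, None, 8, 4, None, None, 6]
Compute height bottom-up (empty subtree = -1):
  height(6) = 1 + max(-1, -1) = 0
  height(4) = 1 + max(-1, 0) = 1
  height(8) = 1 + max(1, -1) = 2
  height(2) = 1 + max(-1, 2) = 3
  height(11) = 1 + max(3, -1) = 4
  height(20) = 1 + max(4, -1) = 5
  height(41) = 1 + max(-1, -1) = 0
  height(39) = 1 + max(5, 0) = 6
Height = 6


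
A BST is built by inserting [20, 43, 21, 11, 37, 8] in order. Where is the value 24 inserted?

Starting tree (level order): [20, 11, 43, 8, None, 21, None, None, None, None, 37]
Insertion path: 20 -> 43 -> 21 -> 37
Result: insert 24 as left child of 37
Final tree (level order): [20, 11, 43, 8, None, 21, None, None, None, None, 37, 24]


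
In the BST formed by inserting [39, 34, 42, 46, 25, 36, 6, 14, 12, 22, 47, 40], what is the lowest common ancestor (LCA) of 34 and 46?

Tree insertion order: [39, 34, 42, 46, 25, 36, 6, 14, 12, 22, 47, 40]
Tree (level-order array): [39, 34, 42, 25, 36, 40, 46, 6, None, None, None, None, None, None, 47, None, 14, None, None, 12, 22]
In a BST, the LCA of p=34, q=46 is the first node v on the
root-to-leaf path with p <= v <= q (go left if both < v, right if both > v).
Walk from root:
  at 39: 34 <= 39 <= 46, this is the LCA
LCA = 39


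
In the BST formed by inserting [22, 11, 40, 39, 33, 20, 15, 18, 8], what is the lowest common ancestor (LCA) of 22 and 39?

Tree insertion order: [22, 11, 40, 39, 33, 20, 15, 18, 8]
Tree (level-order array): [22, 11, 40, 8, 20, 39, None, None, None, 15, None, 33, None, None, 18]
In a BST, the LCA of p=22, q=39 is the first node v on the
root-to-leaf path with p <= v <= q (go left if both < v, right if both > v).
Walk from root:
  at 22: 22 <= 22 <= 39, this is the LCA
LCA = 22


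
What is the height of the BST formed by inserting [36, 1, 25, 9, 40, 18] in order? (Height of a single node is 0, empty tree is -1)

Insertion order: [36, 1, 25, 9, 40, 18]
Tree (level-order array): [36, 1, 40, None, 25, None, None, 9, None, None, 18]
Compute height bottom-up (empty subtree = -1):
  height(18) = 1 + max(-1, -1) = 0
  height(9) = 1 + max(-1, 0) = 1
  height(25) = 1 + max(1, -1) = 2
  height(1) = 1 + max(-1, 2) = 3
  height(40) = 1 + max(-1, -1) = 0
  height(36) = 1 + max(3, 0) = 4
Height = 4


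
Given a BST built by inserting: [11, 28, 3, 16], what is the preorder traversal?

Tree insertion order: [11, 28, 3, 16]
Tree (level-order array): [11, 3, 28, None, None, 16]
Preorder traversal: [11, 3, 28, 16]


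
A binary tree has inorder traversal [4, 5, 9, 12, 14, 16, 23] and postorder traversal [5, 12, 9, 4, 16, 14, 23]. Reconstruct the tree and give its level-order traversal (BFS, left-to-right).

Inorder:   [4, 5, 9, 12, 14, 16, 23]
Postorder: [5, 12, 9, 4, 16, 14, 23]
Algorithm: postorder visits root last, so walk postorder right-to-left;
each value is the root of the current inorder slice — split it at that
value, recurse on the right subtree first, then the left.
Recursive splits:
  root=23; inorder splits into left=[4, 5, 9, 12, 14, 16], right=[]
  root=14; inorder splits into left=[4, 5, 9, 12], right=[16]
  root=16; inorder splits into left=[], right=[]
  root=4; inorder splits into left=[], right=[5, 9, 12]
  root=9; inorder splits into left=[5], right=[12]
  root=12; inorder splits into left=[], right=[]
  root=5; inorder splits into left=[], right=[]
Reconstructed level-order: [23, 14, 4, 16, 9, 5, 12]


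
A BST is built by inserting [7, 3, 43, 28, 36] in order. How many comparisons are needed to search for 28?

Search path for 28: 7 -> 43 -> 28
Found: True
Comparisons: 3


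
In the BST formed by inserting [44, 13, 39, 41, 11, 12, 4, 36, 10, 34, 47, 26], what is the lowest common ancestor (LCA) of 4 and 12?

Tree insertion order: [44, 13, 39, 41, 11, 12, 4, 36, 10, 34, 47, 26]
Tree (level-order array): [44, 13, 47, 11, 39, None, None, 4, 12, 36, 41, None, 10, None, None, 34, None, None, None, None, None, 26]
In a BST, the LCA of p=4, q=12 is the first node v on the
root-to-leaf path with p <= v <= q (go left if both < v, right if both > v).
Walk from root:
  at 44: both 4 and 12 < 44, go left
  at 13: both 4 and 12 < 13, go left
  at 11: 4 <= 11 <= 12, this is the LCA
LCA = 11


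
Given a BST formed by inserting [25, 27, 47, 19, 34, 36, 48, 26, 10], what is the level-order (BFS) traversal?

Tree insertion order: [25, 27, 47, 19, 34, 36, 48, 26, 10]
Tree (level-order array): [25, 19, 27, 10, None, 26, 47, None, None, None, None, 34, 48, None, 36]
BFS from the root, enqueuing left then right child of each popped node:
  queue [25] -> pop 25, enqueue [19, 27], visited so far: [25]
  queue [19, 27] -> pop 19, enqueue [10], visited so far: [25, 19]
  queue [27, 10] -> pop 27, enqueue [26, 47], visited so far: [25, 19, 27]
  queue [10, 26, 47] -> pop 10, enqueue [none], visited so far: [25, 19, 27, 10]
  queue [26, 47] -> pop 26, enqueue [none], visited so far: [25, 19, 27, 10, 26]
  queue [47] -> pop 47, enqueue [34, 48], visited so far: [25, 19, 27, 10, 26, 47]
  queue [34, 48] -> pop 34, enqueue [36], visited so far: [25, 19, 27, 10, 26, 47, 34]
  queue [48, 36] -> pop 48, enqueue [none], visited so far: [25, 19, 27, 10, 26, 47, 34, 48]
  queue [36] -> pop 36, enqueue [none], visited so far: [25, 19, 27, 10, 26, 47, 34, 48, 36]
Result: [25, 19, 27, 10, 26, 47, 34, 48, 36]


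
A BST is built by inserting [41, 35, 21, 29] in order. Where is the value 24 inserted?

Starting tree (level order): [41, 35, None, 21, None, None, 29]
Insertion path: 41 -> 35 -> 21 -> 29
Result: insert 24 as left child of 29
Final tree (level order): [41, 35, None, 21, None, None, 29, 24]


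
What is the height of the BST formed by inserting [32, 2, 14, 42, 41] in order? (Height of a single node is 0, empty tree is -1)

Insertion order: [32, 2, 14, 42, 41]
Tree (level-order array): [32, 2, 42, None, 14, 41]
Compute height bottom-up (empty subtree = -1):
  height(14) = 1 + max(-1, -1) = 0
  height(2) = 1 + max(-1, 0) = 1
  height(41) = 1 + max(-1, -1) = 0
  height(42) = 1 + max(0, -1) = 1
  height(32) = 1 + max(1, 1) = 2
Height = 2


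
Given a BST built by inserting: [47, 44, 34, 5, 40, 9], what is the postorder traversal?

Tree insertion order: [47, 44, 34, 5, 40, 9]
Tree (level-order array): [47, 44, None, 34, None, 5, 40, None, 9]
Postorder traversal: [9, 5, 40, 34, 44, 47]


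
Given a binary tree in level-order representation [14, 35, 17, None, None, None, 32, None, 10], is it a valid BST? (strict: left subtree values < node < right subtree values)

Level-order array: [14, 35, 17, None, None, None, 32, None, 10]
Validate using subtree bounds (lo, hi): at each node, require lo < value < hi,
then recurse left with hi=value and right with lo=value.
Preorder trace (stopping at first violation):
  at node 14 with bounds (-inf, +inf): OK
  at node 35 with bounds (-inf, 14): VIOLATION
Node 35 violates its bound: not (-inf < 35 < 14).
Result: Not a valid BST


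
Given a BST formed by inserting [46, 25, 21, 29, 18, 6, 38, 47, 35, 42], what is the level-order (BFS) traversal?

Tree insertion order: [46, 25, 21, 29, 18, 6, 38, 47, 35, 42]
Tree (level-order array): [46, 25, 47, 21, 29, None, None, 18, None, None, 38, 6, None, 35, 42]
BFS from the root, enqueuing left then right child of each popped node:
  queue [46] -> pop 46, enqueue [25, 47], visited so far: [46]
  queue [25, 47] -> pop 25, enqueue [21, 29], visited so far: [46, 25]
  queue [47, 21, 29] -> pop 47, enqueue [none], visited so far: [46, 25, 47]
  queue [21, 29] -> pop 21, enqueue [18], visited so far: [46, 25, 47, 21]
  queue [29, 18] -> pop 29, enqueue [38], visited so far: [46, 25, 47, 21, 29]
  queue [18, 38] -> pop 18, enqueue [6], visited so far: [46, 25, 47, 21, 29, 18]
  queue [38, 6] -> pop 38, enqueue [35, 42], visited so far: [46, 25, 47, 21, 29, 18, 38]
  queue [6, 35, 42] -> pop 6, enqueue [none], visited so far: [46, 25, 47, 21, 29, 18, 38, 6]
  queue [35, 42] -> pop 35, enqueue [none], visited so far: [46, 25, 47, 21, 29, 18, 38, 6, 35]
  queue [42] -> pop 42, enqueue [none], visited so far: [46, 25, 47, 21, 29, 18, 38, 6, 35, 42]
Result: [46, 25, 47, 21, 29, 18, 38, 6, 35, 42]


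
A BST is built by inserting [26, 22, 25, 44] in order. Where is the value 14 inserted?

Starting tree (level order): [26, 22, 44, None, 25]
Insertion path: 26 -> 22
Result: insert 14 as left child of 22
Final tree (level order): [26, 22, 44, 14, 25]


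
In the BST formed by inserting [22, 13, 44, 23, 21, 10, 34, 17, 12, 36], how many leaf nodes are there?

Tree built from: [22, 13, 44, 23, 21, 10, 34, 17, 12, 36]
Tree (level-order array): [22, 13, 44, 10, 21, 23, None, None, 12, 17, None, None, 34, None, None, None, None, None, 36]
Rule: A leaf has 0 children.
Per-node child counts:
  node 22: 2 child(ren)
  node 13: 2 child(ren)
  node 10: 1 child(ren)
  node 12: 0 child(ren)
  node 21: 1 child(ren)
  node 17: 0 child(ren)
  node 44: 1 child(ren)
  node 23: 1 child(ren)
  node 34: 1 child(ren)
  node 36: 0 child(ren)
Matching nodes: [12, 17, 36]
Count of leaf nodes: 3


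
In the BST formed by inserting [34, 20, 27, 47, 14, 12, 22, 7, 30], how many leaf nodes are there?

Tree built from: [34, 20, 27, 47, 14, 12, 22, 7, 30]
Tree (level-order array): [34, 20, 47, 14, 27, None, None, 12, None, 22, 30, 7]
Rule: A leaf has 0 children.
Per-node child counts:
  node 34: 2 child(ren)
  node 20: 2 child(ren)
  node 14: 1 child(ren)
  node 12: 1 child(ren)
  node 7: 0 child(ren)
  node 27: 2 child(ren)
  node 22: 0 child(ren)
  node 30: 0 child(ren)
  node 47: 0 child(ren)
Matching nodes: [7, 22, 30, 47]
Count of leaf nodes: 4


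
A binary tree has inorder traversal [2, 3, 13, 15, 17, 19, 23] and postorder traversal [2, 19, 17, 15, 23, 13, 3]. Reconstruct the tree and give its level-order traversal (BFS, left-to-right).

Inorder:   [2, 3, 13, 15, 17, 19, 23]
Postorder: [2, 19, 17, 15, 23, 13, 3]
Algorithm: postorder visits root last, so walk postorder right-to-left;
each value is the root of the current inorder slice — split it at that
value, recurse on the right subtree first, then the left.
Recursive splits:
  root=3; inorder splits into left=[2], right=[13, 15, 17, 19, 23]
  root=13; inorder splits into left=[], right=[15, 17, 19, 23]
  root=23; inorder splits into left=[15, 17, 19], right=[]
  root=15; inorder splits into left=[], right=[17, 19]
  root=17; inorder splits into left=[], right=[19]
  root=19; inorder splits into left=[], right=[]
  root=2; inorder splits into left=[], right=[]
Reconstructed level-order: [3, 2, 13, 23, 15, 17, 19]


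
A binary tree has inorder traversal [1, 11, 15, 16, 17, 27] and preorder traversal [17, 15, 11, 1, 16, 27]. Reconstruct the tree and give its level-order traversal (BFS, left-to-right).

Inorder:  [1, 11, 15, 16, 17, 27]
Preorder: [17, 15, 11, 1, 16, 27]
Algorithm: preorder visits root first, so consume preorder in order;
for each root, split the current inorder slice at that value into
left-subtree inorder and right-subtree inorder, then recurse.
Recursive splits:
  root=17; inorder splits into left=[1, 11, 15, 16], right=[27]
  root=15; inorder splits into left=[1, 11], right=[16]
  root=11; inorder splits into left=[1], right=[]
  root=1; inorder splits into left=[], right=[]
  root=16; inorder splits into left=[], right=[]
  root=27; inorder splits into left=[], right=[]
Reconstructed level-order: [17, 15, 27, 11, 16, 1]


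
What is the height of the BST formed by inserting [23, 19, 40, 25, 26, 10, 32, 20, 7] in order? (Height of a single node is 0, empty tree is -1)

Insertion order: [23, 19, 40, 25, 26, 10, 32, 20, 7]
Tree (level-order array): [23, 19, 40, 10, 20, 25, None, 7, None, None, None, None, 26, None, None, None, 32]
Compute height bottom-up (empty subtree = -1):
  height(7) = 1 + max(-1, -1) = 0
  height(10) = 1 + max(0, -1) = 1
  height(20) = 1 + max(-1, -1) = 0
  height(19) = 1 + max(1, 0) = 2
  height(32) = 1 + max(-1, -1) = 0
  height(26) = 1 + max(-1, 0) = 1
  height(25) = 1 + max(-1, 1) = 2
  height(40) = 1 + max(2, -1) = 3
  height(23) = 1 + max(2, 3) = 4
Height = 4


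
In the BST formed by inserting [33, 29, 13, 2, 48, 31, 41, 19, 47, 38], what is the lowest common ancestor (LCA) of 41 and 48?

Tree insertion order: [33, 29, 13, 2, 48, 31, 41, 19, 47, 38]
Tree (level-order array): [33, 29, 48, 13, 31, 41, None, 2, 19, None, None, 38, 47]
In a BST, the LCA of p=41, q=48 is the first node v on the
root-to-leaf path with p <= v <= q (go left if both < v, right if both > v).
Walk from root:
  at 33: both 41 and 48 > 33, go right
  at 48: 41 <= 48 <= 48, this is the LCA
LCA = 48


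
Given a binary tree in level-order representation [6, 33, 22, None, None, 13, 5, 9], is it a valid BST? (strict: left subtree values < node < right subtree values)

Level-order array: [6, 33, 22, None, None, 13, 5, 9]
Validate using subtree bounds (lo, hi): at each node, require lo < value < hi,
then recurse left with hi=value and right with lo=value.
Preorder trace (stopping at first violation):
  at node 6 with bounds (-inf, +inf): OK
  at node 33 with bounds (-inf, 6): VIOLATION
Node 33 violates its bound: not (-inf < 33 < 6).
Result: Not a valid BST


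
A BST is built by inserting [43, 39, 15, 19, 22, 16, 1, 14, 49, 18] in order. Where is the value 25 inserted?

Starting tree (level order): [43, 39, 49, 15, None, None, None, 1, 19, None, 14, 16, 22, None, None, None, 18]
Insertion path: 43 -> 39 -> 15 -> 19 -> 22
Result: insert 25 as right child of 22
Final tree (level order): [43, 39, 49, 15, None, None, None, 1, 19, None, 14, 16, 22, None, None, None, 18, None, 25]


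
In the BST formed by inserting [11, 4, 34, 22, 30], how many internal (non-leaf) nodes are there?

Tree built from: [11, 4, 34, 22, 30]
Tree (level-order array): [11, 4, 34, None, None, 22, None, None, 30]
Rule: An internal node has at least one child.
Per-node child counts:
  node 11: 2 child(ren)
  node 4: 0 child(ren)
  node 34: 1 child(ren)
  node 22: 1 child(ren)
  node 30: 0 child(ren)
Matching nodes: [11, 34, 22]
Count of internal (non-leaf) nodes: 3


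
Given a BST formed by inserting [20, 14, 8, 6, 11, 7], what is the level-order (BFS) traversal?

Tree insertion order: [20, 14, 8, 6, 11, 7]
Tree (level-order array): [20, 14, None, 8, None, 6, 11, None, 7]
BFS from the root, enqueuing left then right child of each popped node:
  queue [20] -> pop 20, enqueue [14], visited so far: [20]
  queue [14] -> pop 14, enqueue [8], visited so far: [20, 14]
  queue [8] -> pop 8, enqueue [6, 11], visited so far: [20, 14, 8]
  queue [6, 11] -> pop 6, enqueue [7], visited so far: [20, 14, 8, 6]
  queue [11, 7] -> pop 11, enqueue [none], visited so far: [20, 14, 8, 6, 11]
  queue [7] -> pop 7, enqueue [none], visited so far: [20, 14, 8, 6, 11, 7]
Result: [20, 14, 8, 6, 11, 7]


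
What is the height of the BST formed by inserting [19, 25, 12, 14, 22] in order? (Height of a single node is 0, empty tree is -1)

Insertion order: [19, 25, 12, 14, 22]
Tree (level-order array): [19, 12, 25, None, 14, 22]
Compute height bottom-up (empty subtree = -1):
  height(14) = 1 + max(-1, -1) = 0
  height(12) = 1 + max(-1, 0) = 1
  height(22) = 1 + max(-1, -1) = 0
  height(25) = 1 + max(0, -1) = 1
  height(19) = 1 + max(1, 1) = 2
Height = 2


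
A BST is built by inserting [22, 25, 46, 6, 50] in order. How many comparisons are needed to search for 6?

Search path for 6: 22 -> 6
Found: True
Comparisons: 2


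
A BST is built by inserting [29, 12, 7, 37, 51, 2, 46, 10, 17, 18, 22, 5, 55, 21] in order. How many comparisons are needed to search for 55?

Search path for 55: 29 -> 37 -> 51 -> 55
Found: True
Comparisons: 4


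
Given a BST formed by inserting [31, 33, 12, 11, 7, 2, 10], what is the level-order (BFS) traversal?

Tree insertion order: [31, 33, 12, 11, 7, 2, 10]
Tree (level-order array): [31, 12, 33, 11, None, None, None, 7, None, 2, 10]
BFS from the root, enqueuing left then right child of each popped node:
  queue [31] -> pop 31, enqueue [12, 33], visited so far: [31]
  queue [12, 33] -> pop 12, enqueue [11], visited so far: [31, 12]
  queue [33, 11] -> pop 33, enqueue [none], visited so far: [31, 12, 33]
  queue [11] -> pop 11, enqueue [7], visited so far: [31, 12, 33, 11]
  queue [7] -> pop 7, enqueue [2, 10], visited so far: [31, 12, 33, 11, 7]
  queue [2, 10] -> pop 2, enqueue [none], visited so far: [31, 12, 33, 11, 7, 2]
  queue [10] -> pop 10, enqueue [none], visited so far: [31, 12, 33, 11, 7, 2, 10]
Result: [31, 12, 33, 11, 7, 2, 10]


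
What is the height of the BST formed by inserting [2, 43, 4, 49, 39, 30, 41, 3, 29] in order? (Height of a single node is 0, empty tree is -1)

Insertion order: [2, 43, 4, 49, 39, 30, 41, 3, 29]
Tree (level-order array): [2, None, 43, 4, 49, 3, 39, None, None, None, None, 30, 41, 29]
Compute height bottom-up (empty subtree = -1):
  height(3) = 1 + max(-1, -1) = 0
  height(29) = 1 + max(-1, -1) = 0
  height(30) = 1 + max(0, -1) = 1
  height(41) = 1 + max(-1, -1) = 0
  height(39) = 1 + max(1, 0) = 2
  height(4) = 1 + max(0, 2) = 3
  height(49) = 1 + max(-1, -1) = 0
  height(43) = 1 + max(3, 0) = 4
  height(2) = 1 + max(-1, 4) = 5
Height = 5


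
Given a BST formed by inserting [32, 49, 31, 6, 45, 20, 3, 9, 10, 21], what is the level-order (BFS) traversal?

Tree insertion order: [32, 49, 31, 6, 45, 20, 3, 9, 10, 21]
Tree (level-order array): [32, 31, 49, 6, None, 45, None, 3, 20, None, None, None, None, 9, 21, None, 10]
BFS from the root, enqueuing left then right child of each popped node:
  queue [32] -> pop 32, enqueue [31, 49], visited so far: [32]
  queue [31, 49] -> pop 31, enqueue [6], visited so far: [32, 31]
  queue [49, 6] -> pop 49, enqueue [45], visited so far: [32, 31, 49]
  queue [6, 45] -> pop 6, enqueue [3, 20], visited so far: [32, 31, 49, 6]
  queue [45, 3, 20] -> pop 45, enqueue [none], visited so far: [32, 31, 49, 6, 45]
  queue [3, 20] -> pop 3, enqueue [none], visited so far: [32, 31, 49, 6, 45, 3]
  queue [20] -> pop 20, enqueue [9, 21], visited so far: [32, 31, 49, 6, 45, 3, 20]
  queue [9, 21] -> pop 9, enqueue [10], visited so far: [32, 31, 49, 6, 45, 3, 20, 9]
  queue [21, 10] -> pop 21, enqueue [none], visited so far: [32, 31, 49, 6, 45, 3, 20, 9, 21]
  queue [10] -> pop 10, enqueue [none], visited so far: [32, 31, 49, 6, 45, 3, 20, 9, 21, 10]
Result: [32, 31, 49, 6, 45, 3, 20, 9, 21, 10]


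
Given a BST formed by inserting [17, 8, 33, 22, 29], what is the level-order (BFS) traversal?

Tree insertion order: [17, 8, 33, 22, 29]
Tree (level-order array): [17, 8, 33, None, None, 22, None, None, 29]
BFS from the root, enqueuing left then right child of each popped node:
  queue [17] -> pop 17, enqueue [8, 33], visited so far: [17]
  queue [8, 33] -> pop 8, enqueue [none], visited so far: [17, 8]
  queue [33] -> pop 33, enqueue [22], visited so far: [17, 8, 33]
  queue [22] -> pop 22, enqueue [29], visited so far: [17, 8, 33, 22]
  queue [29] -> pop 29, enqueue [none], visited so far: [17, 8, 33, 22, 29]
Result: [17, 8, 33, 22, 29]


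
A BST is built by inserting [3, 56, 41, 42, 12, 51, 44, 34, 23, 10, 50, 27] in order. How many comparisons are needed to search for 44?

Search path for 44: 3 -> 56 -> 41 -> 42 -> 51 -> 44
Found: True
Comparisons: 6


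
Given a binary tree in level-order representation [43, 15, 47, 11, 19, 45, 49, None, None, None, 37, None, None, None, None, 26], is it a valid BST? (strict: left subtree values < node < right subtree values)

Level-order array: [43, 15, 47, 11, 19, 45, 49, None, None, None, 37, None, None, None, None, 26]
Validate using subtree bounds (lo, hi): at each node, require lo < value < hi,
then recurse left with hi=value and right with lo=value.
Preorder trace (stopping at first violation):
  at node 43 with bounds (-inf, +inf): OK
  at node 15 with bounds (-inf, 43): OK
  at node 11 with bounds (-inf, 15): OK
  at node 19 with bounds (15, 43): OK
  at node 37 with bounds (19, 43): OK
  at node 26 with bounds (19, 37): OK
  at node 47 with bounds (43, +inf): OK
  at node 45 with bounds (43, 47): OK
  at node 49 with bounds (47, +inf): OK
No violation found at any node.
Result: Valid BST


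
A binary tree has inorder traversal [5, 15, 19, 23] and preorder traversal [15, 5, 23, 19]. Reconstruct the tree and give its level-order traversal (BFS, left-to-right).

Inorder:  [5, 15, 19, 23]
Preorder: [15, 5, 23, 19]
Algorithm: preorder visits root first, so consume preorder in order;
for each root, split the current inorder slice at that value into
left-subtree inorder and right-subtree inorder, then recurse.
Recursive splits:
  root=15; inorder splits into left=[5], right=[19, 23]
  root=5; inorder splits into left=[], right=[]
  root=23; inorder splits into left=[19], right=[]
  root=19; inorder splits into left=[], right=[]
Reconstructed level-order: [15, 5, 23, 19]


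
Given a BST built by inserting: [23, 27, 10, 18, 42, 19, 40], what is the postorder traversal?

Tree insertion order: [23, 27, 10, 18, 42, 19, 40]
Tree (level-order array): [23, 10, 27, None, 18, None, 42, None, 19, 40]
Postorder traversal: [19, 18, 10, 40, 42, 27, 23]


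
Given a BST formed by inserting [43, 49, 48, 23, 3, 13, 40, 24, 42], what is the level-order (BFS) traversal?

Tree insertion order: [43, 49, 48, 23, 3, 13, 40, 24, 42]
Tree (level-order array): [43, 23, 49, 3, 40, 48, None, None, 13, 24, 42]
BFS from the root, enqueuing left then right child of each popped node:
  queue [43] -> pop 43, enqueue [23, 49], visited so far: [43]
  queue [23, 49] -> pop 23, enqueue [3, 40], visited so far: [43, 23]
  queue [49, 3, 40] -> pop 49, enqueue [48], visited so far: [43, 23, 49]
  queue [3, 40, 48] -> pop 3, enqueue [13], visited so far: [43, 23, 49, 3]
  queue [40, 48, 13] -> pop 40, enqueue [24, 42], visited so far: [43, 23, 49, 3, 40]
  queue [48, 13, 24, 42] -> pop 48, enqueue [none], visited so far: [43, 23, 49, 3, 40, 48]
  queue [13, 24, 42] -> pop 13, enqueue [none], visited so far: [43, 23, 49, 3, 40, 48, 13]
  queue [24, 42] -> pop 24, enqueue [none], visited so far: [43, 23, 49, 3, 40, 48, 13, 24]
  queue [42] -> pop 42, enqueue [none], visited so far: [43, 23, 49, 3, 40, 48, 13, 24, 42]
Result: [43, 23, 49, 3, 40, 48, 13, 24, 42]


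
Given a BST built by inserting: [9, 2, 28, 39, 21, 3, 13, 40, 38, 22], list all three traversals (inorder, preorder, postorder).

Tree insertion order: [9, 2, 28, 39, 21, 3, 13, 40, 38, 22]
Tree (level-order array): [9, 2, 28, None, 3, 21, 39, None, None, 13, 22, 38, 40]
Inorder (L, root, R): [2, 3, 9, 13, 21, 22, 28, 38, 39, 40]
Preorder (root, L, R): [9, 2, 3, 28, 21, 13, 22, 39, 38, 40]
Postorder (L, R, root): [3, 2, 13, 22, 21, 38, 40, 39, 28, 9]


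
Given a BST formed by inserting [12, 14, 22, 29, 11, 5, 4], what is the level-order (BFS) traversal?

Tree insertion order: [12, 14, 22, 29, 11, 5, 4]
Tree (level-order array): [12, 11, 14, 5, None, None, 22, 4, None, None, 29]
BFS from the root, enqueuing left then right child of each popped node:
  queue [12] -> pop 12, enqueue [11, 14], visited so far: [12]
  queue [11, 14] -> pop 11, enqueue [5], visited so far: [12, 11]
  queue [14, 5] -> pop 14, enqueue [22], visited so far: [12, 11, 14]
  queue [5, 22] -> pop 5, enqueue [4], visited so far: [12, 11, 14, 5]
  queue [22, 4] -> pop 22, enqueue [29], visited so far: [12, 11, 14, 5, 22]
  queue [4, 29] -> pop 4, enqueue [none], visited so far: [12, 11, 14, 5, 22, 4]
  queue [29] -> pop 29, enqueue [none], visited so far: [12, 11, 14, 5, 22, 4, 29]
Result: [12, 11, 14, 5, 22, 4, 29]


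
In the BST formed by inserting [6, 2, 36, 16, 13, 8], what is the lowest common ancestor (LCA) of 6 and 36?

Tree insertion order: [6, 2, 36, 16, 13, 8]
Tree (level-order array): [6, 2, 36, None, None, 16, None, 13, None, 8]
In a BST, the LCA of p=6, q=36 is the first node v on the
root-to-leaf path with p <= v <= q (go left if both < v, right if both > v).
Walk from root:
  at 6: 6 <= 6 <= 36, this is the LCA
LCA = 6
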